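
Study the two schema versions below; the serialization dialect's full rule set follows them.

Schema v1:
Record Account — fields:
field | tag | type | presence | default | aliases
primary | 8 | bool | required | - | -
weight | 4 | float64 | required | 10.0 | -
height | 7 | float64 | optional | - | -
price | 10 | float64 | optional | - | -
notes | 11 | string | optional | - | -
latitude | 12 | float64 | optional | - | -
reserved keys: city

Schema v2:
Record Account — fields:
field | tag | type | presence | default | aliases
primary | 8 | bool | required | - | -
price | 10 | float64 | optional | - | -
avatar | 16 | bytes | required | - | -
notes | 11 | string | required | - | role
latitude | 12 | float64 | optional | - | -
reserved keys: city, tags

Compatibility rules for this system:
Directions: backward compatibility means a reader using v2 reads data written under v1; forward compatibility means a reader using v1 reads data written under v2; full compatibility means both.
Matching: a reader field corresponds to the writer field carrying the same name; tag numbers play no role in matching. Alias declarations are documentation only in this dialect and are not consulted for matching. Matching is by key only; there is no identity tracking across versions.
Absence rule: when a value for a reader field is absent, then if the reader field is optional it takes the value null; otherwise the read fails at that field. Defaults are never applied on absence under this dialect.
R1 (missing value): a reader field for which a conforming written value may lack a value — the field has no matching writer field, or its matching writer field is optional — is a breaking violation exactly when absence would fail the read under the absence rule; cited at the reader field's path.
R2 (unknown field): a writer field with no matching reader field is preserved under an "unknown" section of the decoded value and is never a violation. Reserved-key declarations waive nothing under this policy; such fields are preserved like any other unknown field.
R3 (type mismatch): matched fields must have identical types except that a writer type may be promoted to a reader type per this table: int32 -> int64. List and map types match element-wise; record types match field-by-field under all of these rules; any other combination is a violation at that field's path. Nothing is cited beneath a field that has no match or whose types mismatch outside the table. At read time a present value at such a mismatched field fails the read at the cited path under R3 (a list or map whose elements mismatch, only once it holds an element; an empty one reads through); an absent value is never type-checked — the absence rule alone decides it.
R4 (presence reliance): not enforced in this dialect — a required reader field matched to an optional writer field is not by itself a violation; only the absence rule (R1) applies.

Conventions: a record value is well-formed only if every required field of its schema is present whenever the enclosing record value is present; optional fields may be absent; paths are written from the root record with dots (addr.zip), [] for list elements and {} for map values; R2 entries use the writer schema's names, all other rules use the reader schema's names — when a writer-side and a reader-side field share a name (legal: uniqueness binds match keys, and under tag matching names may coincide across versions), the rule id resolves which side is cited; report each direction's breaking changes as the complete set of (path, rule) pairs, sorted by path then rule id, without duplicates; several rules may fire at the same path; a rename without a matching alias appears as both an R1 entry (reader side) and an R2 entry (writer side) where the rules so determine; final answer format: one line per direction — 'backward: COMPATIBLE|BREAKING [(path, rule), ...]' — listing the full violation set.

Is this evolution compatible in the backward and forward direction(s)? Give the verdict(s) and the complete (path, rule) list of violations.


backward: BREAKING [(avatar, R1), (notes, R1)]; forward: BREAKING [(weight, R1)]

in Account below, arrows point writer -> reader
backward for Account (reader v2, writer v1):
  primary: paired with writer primary (bool -> bool; writer required)
  price: paired with writer price (float64 -> float64; writer optional)
  no writer field matches reader avatar
  notes: paired with writer notes (string -> string; writer optional)
  latitude: paired with writer latitude (float64 -> float64; writer optional)
  weight (writer side), unknown to reader
  height (writer side), unknown to reader
  violation R1 at avatar
  violation R1 at notes
  => backward: BREAKING (2)
forward for Account (reader v1, writer v2):
  primary: paired with writer primary (bool -> bool; writer required)
  no writer field matches reader weight
  no writer field matches reader height
  price: paired with writer price (float64 -> float64; writer optional)
  notes: paired with writer notes (string -> string; writer required)
  latitude: paired with writer latitude (float64 -> float64; writer optional)
  avatar (writer side), unknown to reader
  violation R1 at weight
  => forward: BREAKING (1)


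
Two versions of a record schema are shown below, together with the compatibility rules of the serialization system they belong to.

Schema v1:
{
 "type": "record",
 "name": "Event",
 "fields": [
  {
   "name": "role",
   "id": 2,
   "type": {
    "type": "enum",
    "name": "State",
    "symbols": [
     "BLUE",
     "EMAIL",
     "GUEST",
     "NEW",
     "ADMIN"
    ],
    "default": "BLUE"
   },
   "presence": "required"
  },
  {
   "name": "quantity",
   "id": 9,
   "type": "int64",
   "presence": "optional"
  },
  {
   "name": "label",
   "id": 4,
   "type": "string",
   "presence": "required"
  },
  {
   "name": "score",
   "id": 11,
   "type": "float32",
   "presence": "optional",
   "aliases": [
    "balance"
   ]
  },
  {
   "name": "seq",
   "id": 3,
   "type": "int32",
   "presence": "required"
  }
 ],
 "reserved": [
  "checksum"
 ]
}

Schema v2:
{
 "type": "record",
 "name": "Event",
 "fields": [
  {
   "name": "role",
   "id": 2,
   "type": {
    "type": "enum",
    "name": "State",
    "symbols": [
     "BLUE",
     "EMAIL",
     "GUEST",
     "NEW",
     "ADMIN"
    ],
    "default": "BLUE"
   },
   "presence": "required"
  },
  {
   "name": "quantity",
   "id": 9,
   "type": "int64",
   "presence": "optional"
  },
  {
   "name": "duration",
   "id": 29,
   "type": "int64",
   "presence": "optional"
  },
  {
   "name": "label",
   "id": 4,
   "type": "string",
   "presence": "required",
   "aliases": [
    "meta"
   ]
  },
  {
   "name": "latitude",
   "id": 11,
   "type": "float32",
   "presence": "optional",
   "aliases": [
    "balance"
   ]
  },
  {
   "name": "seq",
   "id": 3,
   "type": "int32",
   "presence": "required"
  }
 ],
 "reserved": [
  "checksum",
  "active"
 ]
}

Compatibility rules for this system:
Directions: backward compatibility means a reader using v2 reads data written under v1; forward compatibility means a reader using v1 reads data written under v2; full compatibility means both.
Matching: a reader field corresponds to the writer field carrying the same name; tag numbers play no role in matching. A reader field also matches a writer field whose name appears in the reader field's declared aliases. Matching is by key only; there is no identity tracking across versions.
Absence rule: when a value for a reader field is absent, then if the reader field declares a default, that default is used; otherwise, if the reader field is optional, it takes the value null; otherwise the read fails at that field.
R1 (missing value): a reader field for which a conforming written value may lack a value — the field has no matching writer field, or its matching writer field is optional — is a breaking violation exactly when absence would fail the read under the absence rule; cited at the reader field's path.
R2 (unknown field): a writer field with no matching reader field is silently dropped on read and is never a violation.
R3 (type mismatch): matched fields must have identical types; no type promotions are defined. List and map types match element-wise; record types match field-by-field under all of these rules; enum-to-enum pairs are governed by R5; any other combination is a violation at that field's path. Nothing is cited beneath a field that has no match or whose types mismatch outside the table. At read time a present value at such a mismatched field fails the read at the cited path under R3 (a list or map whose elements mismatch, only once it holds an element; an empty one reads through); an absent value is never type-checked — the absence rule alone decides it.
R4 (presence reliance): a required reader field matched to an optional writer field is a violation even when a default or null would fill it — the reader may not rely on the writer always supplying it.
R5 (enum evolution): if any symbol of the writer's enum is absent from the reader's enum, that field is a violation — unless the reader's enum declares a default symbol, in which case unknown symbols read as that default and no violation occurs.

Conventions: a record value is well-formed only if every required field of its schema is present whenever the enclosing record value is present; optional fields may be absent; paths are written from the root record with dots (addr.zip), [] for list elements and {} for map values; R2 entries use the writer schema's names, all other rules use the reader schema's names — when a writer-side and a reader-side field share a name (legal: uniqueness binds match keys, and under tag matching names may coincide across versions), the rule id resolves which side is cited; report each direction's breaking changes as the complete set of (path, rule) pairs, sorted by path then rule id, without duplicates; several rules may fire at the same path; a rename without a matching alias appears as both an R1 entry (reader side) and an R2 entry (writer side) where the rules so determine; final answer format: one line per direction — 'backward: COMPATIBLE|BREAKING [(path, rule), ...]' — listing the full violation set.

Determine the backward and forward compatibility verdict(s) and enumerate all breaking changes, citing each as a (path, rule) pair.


each type pair in Event: writer, then reader
backward for Event (reader v2, writer v1):
  role: paired with writer role (State -> State; writer required)
  quantity: paired with writer quantity (int64 -> int64; writer optional)
  duration: no writer match
  label: paired with writer label (string -> string; writer required)
  latitude: no writer match
  seq: paired with writer seq (int32 -> int32; writer required)
  score (writer side), unknown to reader
  nothing fires on Event: backward is COMPATIBLE
forward for Event (reader v1, writer v2):
  role: paired with writer role (State -> State; writer required)
  quantity: paired with writer quantity (int64 -> int64; writer optional)
  label: paired with writer label (string -> string; writer required)
  score: no writer match
  seq: paired with writer seq (int32 -> int32; writer required)
  duration (writer side), unknown to reader
  latitude (writer side), unknown to reader
  nothing fires on Event: forward is COMPATIBLE

backward: COMPATIBLE []; forward: COMPATIBLE []


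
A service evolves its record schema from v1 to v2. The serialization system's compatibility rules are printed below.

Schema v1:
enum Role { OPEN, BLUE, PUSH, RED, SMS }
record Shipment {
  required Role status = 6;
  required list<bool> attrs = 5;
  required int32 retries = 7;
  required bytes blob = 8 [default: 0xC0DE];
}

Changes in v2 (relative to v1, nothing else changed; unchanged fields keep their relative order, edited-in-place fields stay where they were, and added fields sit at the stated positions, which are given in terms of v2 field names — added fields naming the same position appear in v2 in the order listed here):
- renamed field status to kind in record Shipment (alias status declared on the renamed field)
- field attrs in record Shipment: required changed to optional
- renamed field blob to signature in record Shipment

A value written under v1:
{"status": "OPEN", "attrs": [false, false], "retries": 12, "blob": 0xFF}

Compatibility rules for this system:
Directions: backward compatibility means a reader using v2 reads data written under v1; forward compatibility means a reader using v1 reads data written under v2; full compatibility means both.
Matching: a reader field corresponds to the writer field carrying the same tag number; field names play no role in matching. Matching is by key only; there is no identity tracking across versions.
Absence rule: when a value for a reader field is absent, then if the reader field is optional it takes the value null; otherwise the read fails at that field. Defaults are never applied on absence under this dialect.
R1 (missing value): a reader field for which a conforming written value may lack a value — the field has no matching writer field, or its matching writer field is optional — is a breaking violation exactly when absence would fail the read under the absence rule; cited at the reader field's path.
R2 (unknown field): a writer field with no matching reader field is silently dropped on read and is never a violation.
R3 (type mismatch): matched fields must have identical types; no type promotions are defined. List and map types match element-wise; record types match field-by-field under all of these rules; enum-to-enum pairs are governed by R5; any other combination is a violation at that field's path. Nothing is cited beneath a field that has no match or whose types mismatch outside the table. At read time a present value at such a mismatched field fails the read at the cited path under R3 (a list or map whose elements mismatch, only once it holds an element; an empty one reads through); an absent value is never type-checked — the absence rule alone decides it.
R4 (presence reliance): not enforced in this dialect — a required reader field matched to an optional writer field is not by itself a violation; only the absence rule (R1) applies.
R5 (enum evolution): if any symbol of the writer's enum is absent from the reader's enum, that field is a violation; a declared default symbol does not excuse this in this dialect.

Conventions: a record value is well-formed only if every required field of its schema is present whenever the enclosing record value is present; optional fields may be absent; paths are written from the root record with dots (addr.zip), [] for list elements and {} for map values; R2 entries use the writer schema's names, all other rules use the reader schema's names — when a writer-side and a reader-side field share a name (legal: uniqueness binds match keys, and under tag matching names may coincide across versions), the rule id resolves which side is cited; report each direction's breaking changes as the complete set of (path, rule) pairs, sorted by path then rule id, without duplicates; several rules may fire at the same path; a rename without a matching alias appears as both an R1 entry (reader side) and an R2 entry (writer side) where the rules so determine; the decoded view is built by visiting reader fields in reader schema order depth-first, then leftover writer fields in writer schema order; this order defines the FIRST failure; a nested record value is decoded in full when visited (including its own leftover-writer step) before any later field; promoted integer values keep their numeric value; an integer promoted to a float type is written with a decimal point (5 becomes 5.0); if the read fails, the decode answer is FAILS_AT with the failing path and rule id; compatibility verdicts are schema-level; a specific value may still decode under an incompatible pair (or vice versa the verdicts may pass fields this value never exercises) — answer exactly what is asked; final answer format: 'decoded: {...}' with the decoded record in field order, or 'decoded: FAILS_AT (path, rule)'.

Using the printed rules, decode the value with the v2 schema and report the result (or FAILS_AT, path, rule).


the writer's type comes first in each Shipment pair
decode walk for Shipment under reader schema v2:
  kind := "OPEN" (from writer status)
  attrs := [false, false]
  retries := 12
  signature := 0xFF (from writer blob)
  => decoded: {"kind": "OPEN", "attrs": [false, false], "retries": 12, "signature": 0xFF}
ruling out the remaining Shipment differences:
  field attrs in record Shipment: required changed to optional -> changes Shipment's schema-level verdicts only — the decode of this value is the same

decoded: {"kind": "OPEN", "attrs": [false, false], "retries": 12, "signature": 0xFF}


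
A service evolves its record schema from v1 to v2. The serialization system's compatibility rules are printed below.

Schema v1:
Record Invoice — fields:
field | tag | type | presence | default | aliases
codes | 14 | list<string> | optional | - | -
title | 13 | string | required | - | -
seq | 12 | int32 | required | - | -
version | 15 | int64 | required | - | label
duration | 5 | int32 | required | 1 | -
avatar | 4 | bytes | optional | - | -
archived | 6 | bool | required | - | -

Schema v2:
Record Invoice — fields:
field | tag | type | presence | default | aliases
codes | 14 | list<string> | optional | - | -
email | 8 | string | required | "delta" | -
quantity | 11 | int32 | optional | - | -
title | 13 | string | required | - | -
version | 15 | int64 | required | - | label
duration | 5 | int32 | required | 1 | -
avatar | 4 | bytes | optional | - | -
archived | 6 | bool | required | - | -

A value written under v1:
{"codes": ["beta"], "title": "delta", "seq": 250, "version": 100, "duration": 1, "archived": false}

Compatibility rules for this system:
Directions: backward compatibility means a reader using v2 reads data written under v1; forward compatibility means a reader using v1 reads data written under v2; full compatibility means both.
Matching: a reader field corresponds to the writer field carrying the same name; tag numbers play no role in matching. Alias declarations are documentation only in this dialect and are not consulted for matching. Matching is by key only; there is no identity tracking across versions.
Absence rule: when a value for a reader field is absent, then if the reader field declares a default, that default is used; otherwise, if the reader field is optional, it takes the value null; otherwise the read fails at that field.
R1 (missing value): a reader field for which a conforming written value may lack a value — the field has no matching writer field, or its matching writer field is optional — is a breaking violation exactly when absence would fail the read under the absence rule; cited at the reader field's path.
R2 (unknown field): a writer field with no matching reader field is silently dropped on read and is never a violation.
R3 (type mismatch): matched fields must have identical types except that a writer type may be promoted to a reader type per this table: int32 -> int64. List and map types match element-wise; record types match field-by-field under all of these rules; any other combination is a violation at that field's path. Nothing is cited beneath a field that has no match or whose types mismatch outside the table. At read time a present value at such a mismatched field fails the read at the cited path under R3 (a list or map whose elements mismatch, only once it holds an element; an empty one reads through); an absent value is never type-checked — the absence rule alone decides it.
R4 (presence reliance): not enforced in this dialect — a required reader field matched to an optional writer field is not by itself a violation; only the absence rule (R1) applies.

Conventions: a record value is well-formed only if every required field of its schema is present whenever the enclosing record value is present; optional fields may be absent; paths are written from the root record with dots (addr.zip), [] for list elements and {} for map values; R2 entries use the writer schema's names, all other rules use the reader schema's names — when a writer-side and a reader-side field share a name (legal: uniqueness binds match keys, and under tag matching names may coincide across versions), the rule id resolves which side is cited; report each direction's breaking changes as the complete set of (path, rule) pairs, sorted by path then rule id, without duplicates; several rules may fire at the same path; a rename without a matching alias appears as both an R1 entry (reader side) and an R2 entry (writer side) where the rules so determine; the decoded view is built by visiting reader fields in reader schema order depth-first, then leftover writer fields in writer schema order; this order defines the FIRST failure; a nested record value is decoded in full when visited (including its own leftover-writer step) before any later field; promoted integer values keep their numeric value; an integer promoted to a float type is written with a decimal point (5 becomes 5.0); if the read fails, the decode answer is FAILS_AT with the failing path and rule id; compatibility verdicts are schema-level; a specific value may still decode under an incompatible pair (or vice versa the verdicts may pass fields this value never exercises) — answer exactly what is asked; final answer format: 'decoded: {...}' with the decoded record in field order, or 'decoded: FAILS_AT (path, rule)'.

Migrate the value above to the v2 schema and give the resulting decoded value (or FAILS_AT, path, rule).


arrows below run writer -> reader for Invoice
decode (reader v2):
  codes := ["beta"]
  email := "delta" (missing; default applied)
  quantity := null (missing; optional => null)
  title := "delta"
  version := 100
  duration := 1
  avatar := null (missing; optional => null)
  archived := false
  writer seq: no reader field; dropped
  => decoded: {"codes": ["beta"], "email": "delta", "quantity": null, "title": "delta", "version": 100, "duration": 1, "avatar": null, "archived": false}

decoded: {"codes": ["beta"], "email": "delta", "quantity": null, "title": "delta", "version": 100, "duration": 1, "avatar": null, "archived": false}


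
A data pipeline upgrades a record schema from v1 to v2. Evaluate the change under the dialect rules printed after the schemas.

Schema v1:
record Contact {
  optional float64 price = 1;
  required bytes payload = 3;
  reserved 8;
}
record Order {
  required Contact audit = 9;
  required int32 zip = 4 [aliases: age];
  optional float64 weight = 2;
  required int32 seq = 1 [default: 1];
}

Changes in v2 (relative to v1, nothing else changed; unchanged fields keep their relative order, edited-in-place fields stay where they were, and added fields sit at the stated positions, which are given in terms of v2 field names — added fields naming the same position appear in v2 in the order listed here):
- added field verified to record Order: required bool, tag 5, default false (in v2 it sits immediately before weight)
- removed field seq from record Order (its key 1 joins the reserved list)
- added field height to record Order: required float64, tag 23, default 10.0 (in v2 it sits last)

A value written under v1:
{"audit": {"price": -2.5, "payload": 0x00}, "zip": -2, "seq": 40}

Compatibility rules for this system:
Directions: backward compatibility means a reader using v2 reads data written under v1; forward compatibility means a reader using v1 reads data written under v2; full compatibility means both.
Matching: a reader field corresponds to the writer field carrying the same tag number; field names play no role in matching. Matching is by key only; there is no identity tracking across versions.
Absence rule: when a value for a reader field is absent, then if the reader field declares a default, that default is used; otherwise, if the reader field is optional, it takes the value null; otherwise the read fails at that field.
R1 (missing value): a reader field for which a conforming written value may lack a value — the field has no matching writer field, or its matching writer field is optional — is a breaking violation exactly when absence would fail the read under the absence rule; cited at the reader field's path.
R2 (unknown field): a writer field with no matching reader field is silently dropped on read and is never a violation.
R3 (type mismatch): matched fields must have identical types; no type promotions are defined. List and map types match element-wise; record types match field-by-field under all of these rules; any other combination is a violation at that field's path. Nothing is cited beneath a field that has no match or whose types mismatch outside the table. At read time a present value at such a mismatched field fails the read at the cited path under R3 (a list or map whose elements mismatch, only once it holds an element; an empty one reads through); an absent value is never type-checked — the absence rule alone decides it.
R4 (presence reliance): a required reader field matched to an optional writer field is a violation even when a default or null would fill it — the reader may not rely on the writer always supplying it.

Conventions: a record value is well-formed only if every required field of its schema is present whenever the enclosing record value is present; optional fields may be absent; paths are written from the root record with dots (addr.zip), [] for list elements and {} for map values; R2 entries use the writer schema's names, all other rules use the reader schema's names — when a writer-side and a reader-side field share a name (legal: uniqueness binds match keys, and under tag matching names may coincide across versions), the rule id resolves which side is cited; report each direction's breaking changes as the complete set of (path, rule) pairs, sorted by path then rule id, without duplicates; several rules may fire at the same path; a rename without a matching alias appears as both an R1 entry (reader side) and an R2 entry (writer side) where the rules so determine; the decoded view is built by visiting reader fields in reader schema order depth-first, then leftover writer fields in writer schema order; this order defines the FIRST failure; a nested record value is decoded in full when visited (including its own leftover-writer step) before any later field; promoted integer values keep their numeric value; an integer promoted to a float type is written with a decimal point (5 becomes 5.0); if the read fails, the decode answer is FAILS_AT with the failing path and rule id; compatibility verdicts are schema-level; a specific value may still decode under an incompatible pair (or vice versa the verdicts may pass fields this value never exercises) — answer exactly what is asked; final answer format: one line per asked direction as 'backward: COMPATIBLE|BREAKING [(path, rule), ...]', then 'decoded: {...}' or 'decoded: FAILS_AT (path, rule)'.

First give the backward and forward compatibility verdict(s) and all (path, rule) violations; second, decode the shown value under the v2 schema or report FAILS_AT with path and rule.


each type pair in Order: writer, then reader
backward analysis of Order with v2 as reader and v1 as writer:
  audit <- audit (Contact -> Contact, writer required)
  zip <- zip (int32 -> int32, writer required)
  no writer field matches reader verified
  weight <- weight (float64 -> float64, writer optional)
  no writer field matches reader height
  writer seq: unknown to reader
  audit.price <- audit.price (float64 -> float64, writer optional)
  audit.payload <- audit.payload (bytes -> bytes, writer required)
  => backward: COMPATIBLE
forward analysis of Order with v1 as reader and v2 as writer:
  audit <- audit (Contact -> Contact, writer required)
  zip <- zip (int32 -> int32, writer required)
  weight <- weight (float64 -> float64, writer optional)
  no writer field matches reader seq
  writer verified: unknown to reader
  writer height: unknown to reader
  audit.price <- audit.price (float64 -> float64, writer optional)
  audit.payload <- audit.payload (bytes -> bytes, writer required)
  => forward: COMPATIBLE
decode walk for Order under reader schema v2:
  audit.price := -2.5
  audit.payload := 0x00
  zip := -2
  verified := false (no value, default fills)
  weight := null (not supplied -> null)
  height := 10.0 (no value, default fills)
  writer seq: unmatched, discarded
  => decoded: {"audit": {"price": -2.5, "payload": 0x00}, "zip": -2, "verified": false, "weight": null, "height": 10.0}

backward: COMPATIBLE []; forward: COMPATIBLE []; decoded: {"audit": {"price": -2.5, "payload": 0x00}, "zip": -2, "verified": false, "weight": null, "height": 10.0}


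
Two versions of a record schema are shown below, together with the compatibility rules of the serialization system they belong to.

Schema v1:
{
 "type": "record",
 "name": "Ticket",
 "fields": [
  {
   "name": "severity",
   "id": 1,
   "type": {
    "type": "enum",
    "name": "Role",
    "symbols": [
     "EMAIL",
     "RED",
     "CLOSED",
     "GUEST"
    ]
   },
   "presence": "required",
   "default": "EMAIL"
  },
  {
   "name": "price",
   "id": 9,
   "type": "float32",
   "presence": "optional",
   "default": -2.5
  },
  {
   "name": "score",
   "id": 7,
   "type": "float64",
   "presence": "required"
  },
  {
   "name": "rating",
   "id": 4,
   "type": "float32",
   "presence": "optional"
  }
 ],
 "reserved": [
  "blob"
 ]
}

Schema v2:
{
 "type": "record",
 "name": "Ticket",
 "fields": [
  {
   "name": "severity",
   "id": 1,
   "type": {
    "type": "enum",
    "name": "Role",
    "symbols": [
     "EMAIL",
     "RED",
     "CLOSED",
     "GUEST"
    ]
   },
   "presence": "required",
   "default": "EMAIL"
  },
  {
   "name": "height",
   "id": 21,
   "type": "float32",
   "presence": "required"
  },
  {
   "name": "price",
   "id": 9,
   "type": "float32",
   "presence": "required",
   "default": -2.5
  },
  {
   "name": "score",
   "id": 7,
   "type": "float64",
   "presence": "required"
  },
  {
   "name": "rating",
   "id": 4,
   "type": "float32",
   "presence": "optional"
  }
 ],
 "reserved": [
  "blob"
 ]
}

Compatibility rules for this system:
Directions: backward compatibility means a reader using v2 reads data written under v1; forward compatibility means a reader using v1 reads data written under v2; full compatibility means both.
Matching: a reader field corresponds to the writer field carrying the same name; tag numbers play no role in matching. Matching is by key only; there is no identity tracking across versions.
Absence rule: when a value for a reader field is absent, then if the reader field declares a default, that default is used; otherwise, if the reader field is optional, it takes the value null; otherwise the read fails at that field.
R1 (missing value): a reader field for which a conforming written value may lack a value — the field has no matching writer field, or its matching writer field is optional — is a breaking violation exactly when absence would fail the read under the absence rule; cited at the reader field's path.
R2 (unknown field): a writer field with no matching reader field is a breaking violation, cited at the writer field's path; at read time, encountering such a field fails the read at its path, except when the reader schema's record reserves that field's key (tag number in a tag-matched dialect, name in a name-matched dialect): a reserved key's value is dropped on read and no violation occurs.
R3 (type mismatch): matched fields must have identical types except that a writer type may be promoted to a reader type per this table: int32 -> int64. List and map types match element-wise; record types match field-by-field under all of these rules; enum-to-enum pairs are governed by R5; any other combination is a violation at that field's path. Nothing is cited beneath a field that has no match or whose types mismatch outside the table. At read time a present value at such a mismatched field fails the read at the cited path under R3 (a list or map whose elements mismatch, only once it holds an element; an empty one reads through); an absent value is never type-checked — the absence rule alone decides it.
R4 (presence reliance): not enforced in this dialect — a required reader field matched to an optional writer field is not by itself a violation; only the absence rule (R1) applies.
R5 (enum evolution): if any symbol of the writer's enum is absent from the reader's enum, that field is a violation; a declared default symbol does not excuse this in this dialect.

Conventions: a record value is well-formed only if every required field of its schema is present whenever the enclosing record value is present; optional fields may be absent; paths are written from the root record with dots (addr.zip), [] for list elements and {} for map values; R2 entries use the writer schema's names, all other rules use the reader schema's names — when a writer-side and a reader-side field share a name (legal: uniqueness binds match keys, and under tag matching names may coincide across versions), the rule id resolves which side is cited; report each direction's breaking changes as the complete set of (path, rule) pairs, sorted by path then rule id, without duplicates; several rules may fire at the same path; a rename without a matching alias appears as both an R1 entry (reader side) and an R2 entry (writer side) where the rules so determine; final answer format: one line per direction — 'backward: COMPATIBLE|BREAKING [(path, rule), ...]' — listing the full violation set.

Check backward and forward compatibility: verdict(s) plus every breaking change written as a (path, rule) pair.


backward: BREAKING [(height, R1)]; forward: BREAKING [(height, R2)]

the writer's type comes first in each Ticket pair
checking backward for Ticket: reader v2 against writer v1:
  severity: paired with writer severity (Role -> Role; writer required)
  height has no writer counterpart
  price: paired with writer price (float32 -> float32; writer optional)
  score: paired with writer score (float64 -> float64; writer required)
  rating: paired with writer rating (float32 -> float32; writer optional)
  rule R1 violated at height
  backward on Ticket therefore BREAKING (1)
checking forward for Ticket: reader v1 against writer v2:
  severity: paired with writer severity (Role -> Role; writer required)
  price: paired with writer price (float32 -> float32; writer required)
  score: paired with writer score (float64 -> float64; writer required)
  rating: paired with writer rating (float32 -> float32; writer optional)
  writer height: unknown to reader
  rule R2 violated at height
  forward on Ticket therefore BREAKING (1)


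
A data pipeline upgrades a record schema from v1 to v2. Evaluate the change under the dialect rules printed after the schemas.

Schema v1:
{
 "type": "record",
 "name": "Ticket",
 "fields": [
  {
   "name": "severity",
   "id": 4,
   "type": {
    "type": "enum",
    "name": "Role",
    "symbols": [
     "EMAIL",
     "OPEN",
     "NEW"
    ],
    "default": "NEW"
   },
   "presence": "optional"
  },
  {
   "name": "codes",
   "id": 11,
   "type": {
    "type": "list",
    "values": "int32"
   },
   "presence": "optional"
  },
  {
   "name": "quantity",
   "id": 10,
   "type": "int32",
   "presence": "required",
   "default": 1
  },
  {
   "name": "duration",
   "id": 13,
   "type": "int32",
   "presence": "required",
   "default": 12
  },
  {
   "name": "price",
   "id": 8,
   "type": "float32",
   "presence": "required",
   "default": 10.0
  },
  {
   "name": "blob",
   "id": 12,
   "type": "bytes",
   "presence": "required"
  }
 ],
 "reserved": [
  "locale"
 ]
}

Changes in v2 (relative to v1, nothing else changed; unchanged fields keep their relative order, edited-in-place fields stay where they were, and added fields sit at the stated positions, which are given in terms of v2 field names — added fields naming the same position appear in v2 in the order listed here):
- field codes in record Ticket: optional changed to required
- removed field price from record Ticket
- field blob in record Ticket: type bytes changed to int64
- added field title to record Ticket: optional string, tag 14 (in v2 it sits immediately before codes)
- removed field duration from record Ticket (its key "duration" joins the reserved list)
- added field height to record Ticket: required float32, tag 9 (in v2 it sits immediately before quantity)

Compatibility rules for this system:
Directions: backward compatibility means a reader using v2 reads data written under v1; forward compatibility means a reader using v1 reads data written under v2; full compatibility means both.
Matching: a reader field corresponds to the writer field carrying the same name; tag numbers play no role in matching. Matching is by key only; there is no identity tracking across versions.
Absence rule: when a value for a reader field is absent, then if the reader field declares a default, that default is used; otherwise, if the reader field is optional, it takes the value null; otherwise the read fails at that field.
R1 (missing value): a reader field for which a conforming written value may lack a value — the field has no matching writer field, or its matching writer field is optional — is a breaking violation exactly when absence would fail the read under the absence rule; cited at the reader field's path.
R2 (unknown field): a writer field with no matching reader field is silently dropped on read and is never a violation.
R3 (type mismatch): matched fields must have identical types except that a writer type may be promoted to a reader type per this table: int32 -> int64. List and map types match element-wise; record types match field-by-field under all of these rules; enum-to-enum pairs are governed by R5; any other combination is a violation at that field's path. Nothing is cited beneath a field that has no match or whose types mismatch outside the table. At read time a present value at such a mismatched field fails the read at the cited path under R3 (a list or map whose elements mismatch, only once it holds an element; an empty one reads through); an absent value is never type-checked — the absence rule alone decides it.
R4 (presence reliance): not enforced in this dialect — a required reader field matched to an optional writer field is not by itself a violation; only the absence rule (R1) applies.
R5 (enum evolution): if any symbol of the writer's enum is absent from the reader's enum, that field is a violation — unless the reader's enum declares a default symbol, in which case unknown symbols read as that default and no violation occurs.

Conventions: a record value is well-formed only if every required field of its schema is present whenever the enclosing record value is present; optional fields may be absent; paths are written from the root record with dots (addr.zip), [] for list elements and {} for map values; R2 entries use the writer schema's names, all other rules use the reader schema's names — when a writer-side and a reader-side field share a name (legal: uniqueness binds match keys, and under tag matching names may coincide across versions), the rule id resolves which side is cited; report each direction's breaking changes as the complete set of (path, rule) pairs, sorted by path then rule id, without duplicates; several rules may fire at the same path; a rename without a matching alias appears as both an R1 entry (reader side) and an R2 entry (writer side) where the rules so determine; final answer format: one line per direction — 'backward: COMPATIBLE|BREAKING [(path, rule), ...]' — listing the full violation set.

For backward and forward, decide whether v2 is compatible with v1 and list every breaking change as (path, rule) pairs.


each type pair in Ticket: writer, then reader
backward pass over Ticket, reader schema v2, writer schema v1:
  severity <- severity (Role -> Role, writer optional)
  no writer field matches reader title
  codes <- codes (list<int32> -> list<int32>, writer optional)
  no writer field matches reader height
  quantity <- quantity (int32 -> int32, writer required)
  blob <- blob (bytes -> int64, writer required)
  leftover writer field: duration
  leftover writer field: price
  rule R3 violated at blob
  rule R1 violated at codes
  rule R1 violated at height
  => 3 violation(s): backward is BREAKING for Ticket
forward pass over Ticket, reader schema v1, writer schema v2:
  severity <- severity (Role -> Role, writer optional)
  codes <- codes (list<int32> -> list<int32>, writer required)
  quantity <- quantity (int32 -> int32, writer required)
  no writer field matches reader duration
  no writer field matches reader price
  blob <- blob (int64 -> bytes, writer required)
  leftover writer field: title
  leftover writer field: height
  rule R3 violated at blob
  => 1 violation(s): forward is BREAKING for Ticket

backward: BREAKING [(blob, R3), (codes, R1), (height, R1)]; forward: BREAKING [(blob, R3)]
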